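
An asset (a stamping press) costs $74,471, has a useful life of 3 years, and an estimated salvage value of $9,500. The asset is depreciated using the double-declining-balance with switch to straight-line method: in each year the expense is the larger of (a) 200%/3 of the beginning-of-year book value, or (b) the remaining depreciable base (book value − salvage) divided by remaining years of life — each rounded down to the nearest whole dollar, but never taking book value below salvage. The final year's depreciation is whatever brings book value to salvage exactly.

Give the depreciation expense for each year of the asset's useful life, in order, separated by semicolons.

Depreciable base = $74,471 − $9,500 = $64,971.
Year 1: DB = ⌊$74,471 × 200%/3⌋ = $49,647; SL = ⌊$64,971/3⌋ = $21,657 → take DB $49,647. Book value $24,824.
Year 2: DB = ⌊$24,824 × 200%/3⌋ = $16,549; SL = ⌊$15,324/2⌋ = $7,662 → take DB $16,549, capped at $15,324. Book value $9,500.
Year 3 (final): $9,500 − $9,500 = $0. Book value $9,500.

$49,647; $15,324; $0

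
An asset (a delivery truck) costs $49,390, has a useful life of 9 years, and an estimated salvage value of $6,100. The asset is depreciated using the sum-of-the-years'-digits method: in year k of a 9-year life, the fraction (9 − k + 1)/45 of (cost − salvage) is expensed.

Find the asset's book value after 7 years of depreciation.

$8,986

Depreciable base = $49,390 − $6,100 = $43,290.
Sum of the years' digits = 9+8+7+6+5+4+3+2+1 = 45.
Year 1: $43,290 × 9/45 = $8,658. Book value $40,732.
Year 2: $43,290 × 8/45 = $7,696. Book value $33,036.
Year 3: $43,290 × 7/45 = $6,734. Book value $26,302.
Year 4: $43,290 × 6/45 = $5,772. Book value $20,530.
Year 5: $43,290 × 5/45 = $4,810. Book value $15,720.
Year 6: $43,290 × 4/45 = $3,848. Book value $11,872.
Year 7: $43,290 × 3/45 = $2,886. Book value $8,986.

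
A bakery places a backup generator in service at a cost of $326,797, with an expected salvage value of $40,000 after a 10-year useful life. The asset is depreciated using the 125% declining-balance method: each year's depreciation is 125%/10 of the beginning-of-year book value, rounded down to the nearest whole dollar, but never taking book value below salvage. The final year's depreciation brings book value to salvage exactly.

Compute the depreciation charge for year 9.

$14,036

Depreciable base = $326,797 − $40,000 = $286,797.
Year 1: ⌊$326,797 × 125%/10⌋ = $40,849. Book value $285,948.
Year 2: ⌊$285,948 × 125%/10⌋ = $35,743. Book value $250,205.
Year 3: ⌊$250,205 × 125%/10⌋ = $31,275. Book value $218,930.
Year 4: ⌊$218,930 × 125%/10⌋ = $27,366. Book value $191,564.
Year 5: ⌊$191,564 × 125%/10⌋ = $23,945. Book value $167,619.
Year 6: ⌊$167,619 × 125%/10⌋ = $20,952. Book value $146,667.
Year 7: ⌊$146,667 × 125%/10⌋ = $18,333. Book value $128,334.
Year 8: ⌊$128,334 × 125%/10⌋ = $16,041. Book value $112,293.
Year 9: ⌊$112,293 × 125%/10⌋ = $14,036. Book value $98,257.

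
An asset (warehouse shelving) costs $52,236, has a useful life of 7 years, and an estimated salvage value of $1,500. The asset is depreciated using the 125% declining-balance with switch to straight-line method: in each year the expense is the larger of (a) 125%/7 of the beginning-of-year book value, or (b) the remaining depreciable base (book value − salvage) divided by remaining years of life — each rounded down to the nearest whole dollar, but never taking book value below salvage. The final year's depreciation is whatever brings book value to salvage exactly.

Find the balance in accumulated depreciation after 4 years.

$30,487

Depreciable base = $52,236 − $1,500 = $50,736.
Year 1: DB = ⌊$52,236 × 125%/7⌋ = $9,327; SL = ⌊$50,736/7⌋ = $7,248 → take DB $9,327. Book value $42,909.
Year 2: DB = ⌊$42,909 × 125%/7⌋ = $7,662; SL = ⌊$41,409/6⌋ = $6,901 → take DB $7,662. Book value $35,247.
Year 3: DB = ⌊$35,247 × 125%/7⌋ = $6,294; SL = ⌊$33,747/5⌋ = $6,749 → take SL $6,749. Book value $28,498.
Year 4: DB = ⌊$28,498 × 125%/7⌋ = $5,088; SL = ⌊$26,998/4⌋ = $6,749 → take SL $6,749. Book value $21,749.
Accumulated through year 4 = $52,236 − $21,749 = $30,487.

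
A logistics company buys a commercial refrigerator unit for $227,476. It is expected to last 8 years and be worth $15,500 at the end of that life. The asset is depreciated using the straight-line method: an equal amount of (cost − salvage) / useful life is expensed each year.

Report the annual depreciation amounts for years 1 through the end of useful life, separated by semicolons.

Depreciable base = $227,476 − $15,500 = $211,976.
Annual expense = $211,976 / 8 = $26,497.
End of year 1: book value $200,979.
End of year 2: book value $174,482.
End of year 3: book value $147,985.
End of year 4: book value $121,488.
End of year 5: book value $94,991.
End of year 6: book value $68,494.
End of year 7: book value $41,997.
End of year 8: book value $15,500.

$26,497; $26,497; $26,497; $26,497; $26,497; $26,497; $26,497; $26,497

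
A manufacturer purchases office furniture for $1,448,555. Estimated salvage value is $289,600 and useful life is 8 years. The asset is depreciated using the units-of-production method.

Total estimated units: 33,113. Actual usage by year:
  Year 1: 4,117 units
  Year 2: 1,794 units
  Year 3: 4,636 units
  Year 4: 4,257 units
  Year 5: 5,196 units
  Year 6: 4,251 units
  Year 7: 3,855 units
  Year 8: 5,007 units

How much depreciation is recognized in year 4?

Depreciable base = $1,448,555 − $289,600 = $1,158,955.
Rate = $1,158,955 / 33,113 units = $35 per unit.
Year 1: 4,117 × $35 = $144,095. Book value $1,304,460.
Year 2: 1,794 × $35 = $62,790. Book value $1,241,670.
Year 3: 4,636 × $35 = $162,260. Book value $1,079,410.
Year 4: 4,257 × $35 = $148,995. Book value $930,415.

$148,995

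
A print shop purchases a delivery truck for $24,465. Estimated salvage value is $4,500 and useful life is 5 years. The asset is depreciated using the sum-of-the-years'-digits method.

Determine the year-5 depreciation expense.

$1,331

Depreciable base = $24,465 − $4,500 = $19,965.
Sum of the years' digits = 5+4+3+2+1 = 15.
Year 1: $19,965 × 5/15 = $6,655. Book value $17,810.
Year 2: $19,965 × 4/15 = $5,324. Book value $12,486.
Year 3: $19,965 × 3/15 = $3,993. Book value $8,493.
Year 4: $19,965 × 2/15 = $2,662. Book value $5,831.
Year 5: $19,965 × 1/15 = $1,331. Book value $4,500.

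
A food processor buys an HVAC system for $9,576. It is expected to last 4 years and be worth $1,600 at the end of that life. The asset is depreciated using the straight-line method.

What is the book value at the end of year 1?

$7,582

Depreciable base = $9,576 − $1,600 = $7,976.
Annual expense = $7,976 / 4 = $1,994.
End of year 1: book value $7,582.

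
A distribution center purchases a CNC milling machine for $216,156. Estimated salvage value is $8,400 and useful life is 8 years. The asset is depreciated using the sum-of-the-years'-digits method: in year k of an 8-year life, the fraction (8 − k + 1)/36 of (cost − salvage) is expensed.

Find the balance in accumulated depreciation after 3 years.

Depreciable base = $216,156 − $8,400 = $207,756.
Sum of the years' digits = 8+7+6+5+4+3+2+1 = 36.
Year 1: $207,756 × 8/36 = $46,168. Book value $169,988.
Year 2: $207,756 × 7/36 = $40,397. Book value $129,591.
Year 3: $207,756 × 6/36 = $34,626. Book value $94,965.
Accumulated through year 3 = $216,156 − $94,965 = $121,191.

$121,191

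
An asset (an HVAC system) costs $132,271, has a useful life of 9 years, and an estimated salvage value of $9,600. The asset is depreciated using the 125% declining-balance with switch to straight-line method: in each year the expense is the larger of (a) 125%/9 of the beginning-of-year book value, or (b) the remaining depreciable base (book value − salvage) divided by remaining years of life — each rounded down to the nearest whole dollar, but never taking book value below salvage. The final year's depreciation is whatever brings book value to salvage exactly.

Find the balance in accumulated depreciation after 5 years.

$72,763

Depreciable base = $132,271 − $9,600 = $122,671.
Year 1: DB = ⌊$132,271 × 125%/9⌋ = $18,370; SL = ⌊$122,671/9⌋ = $13,630 → take DB $18,370. Book value $113,901.
Year 2: DB = ⌊$113,901 × 125%/9⌋ = $15,819; SL = ⌊$104,301/8⌋ = $13,037 → take DB $15,819. Book value $98,082.
Year 3: DB = ⌊$98,082 × 125%/9⌋ = $13,622; SL = ⌊$88,482/7⌋ = $12,640 → take DB $13,622. Book value $84,460.
Year 4: DB = ⌊$84,460 × 125%/9⌋ = $11,730; SL = ⌊$74,860/6⌋ = $12,476 → take SL $12,476. Book value $71,984.
Year 5: DB = ⌊$71,984 × 125%/9⌋ = $9,997; SL = ⌊$62,384/5⌋ = $12,476 → take SL $12,476. Book value $59,508.
Accumulated through year 5 = $132,271 − $59,508 = $72,763.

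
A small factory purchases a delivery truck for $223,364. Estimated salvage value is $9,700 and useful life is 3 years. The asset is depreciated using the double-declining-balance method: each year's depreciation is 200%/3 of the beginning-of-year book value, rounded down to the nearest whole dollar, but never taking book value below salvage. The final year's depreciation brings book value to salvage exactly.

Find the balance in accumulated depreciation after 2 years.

$198,545

Depreciable base = $223,364 − $9,700 = $213,664.
Year 1: ⌊$223,364 × 200%/3⌋ = $148,909. Book value $74,455.
Year 2: ⌊$74,455 × 200%/3⌋ = $49,636. Book value $24,819.
Accumulated through year 2 = $223,364 − $24,819 = $198,545.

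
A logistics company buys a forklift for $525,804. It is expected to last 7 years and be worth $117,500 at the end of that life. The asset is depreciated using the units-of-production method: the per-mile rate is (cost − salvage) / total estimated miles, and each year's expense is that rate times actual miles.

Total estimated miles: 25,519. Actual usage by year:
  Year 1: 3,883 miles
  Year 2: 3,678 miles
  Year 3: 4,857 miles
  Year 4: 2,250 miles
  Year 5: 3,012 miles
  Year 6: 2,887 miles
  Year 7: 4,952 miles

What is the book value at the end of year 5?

$242,924

Depreciable base = $525,804 − $117,500 = $408,304.
Rate = $408,304 / 25,519 miles = $16 per mile.
Year 1: 3,883 × $16 = $62,128. Book value $463,676.
Year 2: 3,678 × $16 = $58,848. Book value $404,828.
Year 3: 4,857 × $16 = $77,712. Book value $327,116.
Year 4: 2,250 × $16 = $36,000. Book value $291,116.
Year 5: 3,012 × $16 = $48,192. Book value $242,924.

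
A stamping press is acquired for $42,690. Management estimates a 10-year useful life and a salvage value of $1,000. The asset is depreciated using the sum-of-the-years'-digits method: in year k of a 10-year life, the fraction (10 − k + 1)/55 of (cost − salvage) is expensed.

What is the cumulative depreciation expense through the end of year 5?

Depreciable base = $42,690 − $1,000 = $41,690.
Sum of the years' digits = 10+9+8+7+6+5+4+3+2+1 = 55.
Year 1: $41,690 × 10/55 = $7,580. Book value $35,110.
Year 2: $41,690 × 9/55 = $6,822. Book value $28,288.
Year 3: $41,690 × 8/55 = $6,064. Book value $22,224.
Year 4: $41,690 × 7/55 = $5,306. Book value $16,918.
Year 5: $41,690 × 6/55 = $4,548. Book value $12,370.
Accumulated through year 5 = $42,690 − $12,370 = $30,320.

$30,320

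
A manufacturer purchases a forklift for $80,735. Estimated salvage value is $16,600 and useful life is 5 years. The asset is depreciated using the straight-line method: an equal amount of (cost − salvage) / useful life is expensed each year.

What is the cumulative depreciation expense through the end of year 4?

$51,308

Depreciable base = $80,735 − $16,600 = $64,135.
Annual expense = $64,135 / 5 = $12,827.
End of year 1: book value $67,908.
End of year 2: book value $55,081.
End of year 3: book value $42,254.
End of year 4: book value $29,427.
Accumulated through year 4 = $80,735 − $29,427 = $51,308.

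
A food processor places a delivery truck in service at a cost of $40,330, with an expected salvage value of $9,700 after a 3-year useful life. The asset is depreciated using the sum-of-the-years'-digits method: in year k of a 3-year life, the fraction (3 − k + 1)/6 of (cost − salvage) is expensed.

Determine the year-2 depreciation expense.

Depreciable base = $40,330 − $9,700 = $30,630.
Sum of the years' digits = 3+2+1 = 6.
Year 1: $30,630 × 3/6 = $15,315. Book value $25,015.
Year 2: $30,630 × 2/6 = $10,210. Book value $14,805.

$10,210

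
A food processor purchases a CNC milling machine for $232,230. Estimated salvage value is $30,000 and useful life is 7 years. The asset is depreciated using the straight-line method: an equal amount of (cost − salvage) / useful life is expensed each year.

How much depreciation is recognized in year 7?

Depreciable base = $232,230 − $30,000 = $202,230.
Annual expense = $202,230 / 7 = $28,890.

$28,890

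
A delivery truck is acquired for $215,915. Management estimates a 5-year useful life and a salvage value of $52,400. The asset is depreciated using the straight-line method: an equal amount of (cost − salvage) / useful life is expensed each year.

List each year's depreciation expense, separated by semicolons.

Depreciable base = $215,915 − $52,400 = $163,515.
Annual expense = $163,515 / 5 = $32,703.
End of year 1: book value $183,212.
End of year 2: book value $150,509.
End of year 3: book value $117,806.
End of year 4: book value $85,103.
End of year 5: book value $52,400.

$32,703; $32,703; $32,703; $32,703; $32,703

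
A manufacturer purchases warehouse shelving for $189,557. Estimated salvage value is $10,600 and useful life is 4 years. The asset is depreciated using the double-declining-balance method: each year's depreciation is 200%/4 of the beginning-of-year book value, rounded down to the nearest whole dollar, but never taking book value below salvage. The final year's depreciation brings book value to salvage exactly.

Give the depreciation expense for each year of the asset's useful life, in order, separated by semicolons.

$94,778; $47,389; $23,695; $13,095

Depreciable base = $189,557 − $10,600 = $178,957.
Year 1: ⌊$189,557 × 200%/4⌋ = $94,778. Book value $94,779.
Year 2: ⌊$94,779 × 200%/4⌋ = $47,389. Book value $47,390.
Year 3: ⌊$47,390 × 200%/4⌋ = $23,695. Book value $23,695.
Year 4 (final): $23,695 − $10,600 = $13,095. Book value $10,600.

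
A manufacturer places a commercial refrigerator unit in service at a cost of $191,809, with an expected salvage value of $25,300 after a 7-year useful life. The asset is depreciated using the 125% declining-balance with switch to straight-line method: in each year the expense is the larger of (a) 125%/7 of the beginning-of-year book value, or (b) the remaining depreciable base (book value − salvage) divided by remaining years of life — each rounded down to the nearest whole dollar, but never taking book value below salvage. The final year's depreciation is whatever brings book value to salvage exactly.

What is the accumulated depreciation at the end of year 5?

$126,003

Depreciable base = $191,809 − $25,300 = $166,509.
Year 1: DB = ⌊$191,809 × 125%/7⌋ = $34,251; SL = ⌊$166,509/7⌋ = $23,787 → take DB $34,251. Book value $157,558.
Year 2: DB = ⌊$157,558 × 125%/7⌋ = $28,135; SL = ⌊$132,258/6⌋ = $22,043 → take DB $28,135. Book value $129,423.
Year 3: DB = ⌊$129,423 × 125%/7⌋ = $23,111; SL = ⌊$104,123/5⌋ = $20,824 → take DB $23,111. Book value $106,312.
Year 4: DB = ⌊$106,312 × 125%/7⌋ = $18,984; SL = ⌊$81,012/4⌋ = $20,253 → take SL $20,253. Book value $86,059.
Year 5: DB = ⌊$86,059 × 125%/7⌋ = $15,367; SL = ⌊$60,759/3⌋ = $20,253 → take SL $20,253. Book value $65,806.
Accumulated through year 5 = $191,809 − $65,806 = $126,003.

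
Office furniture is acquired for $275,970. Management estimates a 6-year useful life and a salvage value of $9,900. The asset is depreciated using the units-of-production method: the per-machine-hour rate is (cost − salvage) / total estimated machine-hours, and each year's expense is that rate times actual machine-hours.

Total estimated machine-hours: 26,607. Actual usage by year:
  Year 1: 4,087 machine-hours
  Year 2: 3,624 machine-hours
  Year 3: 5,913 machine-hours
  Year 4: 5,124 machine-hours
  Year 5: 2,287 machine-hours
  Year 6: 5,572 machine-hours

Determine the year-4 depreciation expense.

$51,240

Depreciable base = $275,970 − $9,900 = $266,070.
Rate = $266,070 / 26,607 machine-hours = $10 per machine-hour.
Year 1: 4,087 × $10 = $40,870. Book value $235,100.
Year 2: 3,624 × $10 = $36,240. Book value $198,860.
Year 3: 5,913 × $10 = $59,130. Book value $139,730.
Year 4: 5,124 × $10 = $51,240. Book value $88,490.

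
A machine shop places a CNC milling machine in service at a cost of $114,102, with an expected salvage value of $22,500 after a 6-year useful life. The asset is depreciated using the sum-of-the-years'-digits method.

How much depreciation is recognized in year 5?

Depreciable base = $114,102 − $22,500 = $91,602.
Sum of the years' digits = 6+5+4+3+2+1 = 21.
Year 1: $91,602 × 6/21 = $26,172. Book value $87,930.
Year 2: $91,602 × 5/21 = $21,810. Book value $66,120.
Year 3: $91,602 × 4/21 = $17,448. Book value $48,672.
Year 4: $91,602 × 3/21 = $13,086. Book value $35,586.
Year 5: $91,602 × 2/21 = $8,724. Book value $26,862.

$8,724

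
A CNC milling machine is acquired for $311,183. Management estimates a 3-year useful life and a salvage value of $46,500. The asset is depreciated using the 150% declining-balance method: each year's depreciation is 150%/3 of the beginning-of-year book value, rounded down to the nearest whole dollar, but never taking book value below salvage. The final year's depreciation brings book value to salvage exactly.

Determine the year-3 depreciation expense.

Depreciable base = $311,183 − $46,500 = $264,683.
Year 1: ⌊$311,183 × 150%/3⌋ = $155,591. Book value $155,592.
Year 2: ⌊$155,592 × 150%/3⌋ = $77,796. Book value $77,796.
Year 3 (final): $77,796 − $46,500 = $31,296. Book value $46,500.

$31,296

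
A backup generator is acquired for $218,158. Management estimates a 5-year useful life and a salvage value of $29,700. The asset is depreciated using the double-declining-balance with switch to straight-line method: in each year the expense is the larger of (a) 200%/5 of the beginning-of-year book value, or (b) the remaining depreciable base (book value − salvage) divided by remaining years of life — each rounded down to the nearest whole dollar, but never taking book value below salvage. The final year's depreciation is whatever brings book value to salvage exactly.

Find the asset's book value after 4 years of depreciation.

Depreciable base = $218,158 − $29,700 = $188,458.
Year 1: DB = ⌊$218,158 × 200%/5⌋ = $87,263; SL = ⌊$188,458/5⌋ = $37,691 → take DB $87,263. Book value $130,895.
Year 2: DB = ⌊$130,895 × 200%/5⌋ = $52,358; SL = ⌊$101,195/4⌋ = $25,298 → take DB $52,358. Book value $78,537.
Year 3: DB = ⌊$78,537 × 200%/5⌋ = $31,414; SL = ⌊$48,837/3⌋ = $16,279 → take DB $31,414. Book value $47,123.
Year 4: DB = ⌊$47,123 × 200%/5⌋ = $18,849; SL = ⌊$17,423/2⌋ = $8,711 → take DB $18,849, capped at $17,423. Book value $29,700.

$29,700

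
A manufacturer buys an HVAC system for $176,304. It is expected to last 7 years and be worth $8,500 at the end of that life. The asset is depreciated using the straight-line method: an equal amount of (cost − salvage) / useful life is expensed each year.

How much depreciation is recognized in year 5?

Depreciable base = $176,304 − $8,500 = $167,804.
Annual expense = $167,804 / 7 = $23,972.

$23,972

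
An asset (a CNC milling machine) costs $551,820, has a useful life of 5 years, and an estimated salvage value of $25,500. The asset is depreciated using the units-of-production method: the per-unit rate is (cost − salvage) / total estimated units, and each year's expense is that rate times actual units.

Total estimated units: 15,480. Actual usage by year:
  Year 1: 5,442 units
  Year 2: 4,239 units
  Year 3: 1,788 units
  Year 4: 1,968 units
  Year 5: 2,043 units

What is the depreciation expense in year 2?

Depreciable base = $551,820 − $25,500 = $526,320.
Rate = $526,320 / 15,480 units = $34 per unit.
Year 1: 5,442 × $34 = $185,028. Book value $366,792.
Year 2: 4,239 × $34 = $144,126. Book value $222,666.

$144,126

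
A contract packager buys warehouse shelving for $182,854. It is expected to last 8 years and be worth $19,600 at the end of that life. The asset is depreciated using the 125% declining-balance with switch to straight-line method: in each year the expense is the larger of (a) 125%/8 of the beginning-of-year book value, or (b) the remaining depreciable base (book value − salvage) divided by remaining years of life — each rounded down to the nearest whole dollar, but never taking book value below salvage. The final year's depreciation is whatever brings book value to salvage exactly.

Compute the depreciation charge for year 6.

Depreciable base = $182,854 − $19,600 = $163,254.
Year 1: DB = ⌊$182,854 × 125%/8⌋ = $28,570; SL = ⌊$163,254/8⌋ = $20,406 → take DB $28,570. Book value $154,284.
Year 2: DB = ⌊$154,284 × 125%/8⌋ = $24,106; SL = ⌊$134,684/7⌋ = $19,240 → take DB $24,106. Book value $130,178.
Year 3: DB = ⌊$130,178 × 125%/8⌋ = $20,340; SL = ⌊$110,578/6⌋ = $18,429 → take DB $20,340. Book value $109,838.
Year 4: DB = ⌊$109,838 × 125%/8⌋ = $17,162; SL = ⌊$90,238/5⌋ = $18,047 → take SL $18,047. Book value $91,791.
Year 5: DB = ⌊$91,791 × 125%/8⌋ = $14,342; SL = ⌊$72,191/4⌋ = $18,047 → take SL $18,047. Book value $73,744.
Year 6: DB = ⌊$73,744 × 125%/8⌋ = $11,522; SL = ⌊$54,144/3⌋ = $18,048 → take SL $18,048. Book value $55,696.

$18,048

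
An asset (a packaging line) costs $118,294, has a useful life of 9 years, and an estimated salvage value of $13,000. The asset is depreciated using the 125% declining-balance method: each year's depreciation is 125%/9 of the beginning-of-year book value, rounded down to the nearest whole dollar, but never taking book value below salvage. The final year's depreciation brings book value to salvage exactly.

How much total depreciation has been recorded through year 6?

Depreciable base = $118,294 − $13,000 = $105,294.
Year 1: ⌊$118,294 × 125%/9⌋ = $16,429. Book value $101,865.
Year 2: ⌊$101,865 × 125%/9⌋ = $14,147. Book value $87,718.
Year 3: ⌊$87,718 × 125%/9⌋ = $12,183. Book value $75,535.
Year 4: ⌊$75,535 × 125%/9⌋ = $10,490. Book value $65,045.
Year 5: ⌊$65,045 × 125%/9⌋ = $9,034. Book value $56,011.
Year 6: ⌊$56,011 × 125%/9⌋ = $7,779. Book value $48,232.
Accumulated through year 6 = $118,294 − $48,232 = $70,062.

$70,062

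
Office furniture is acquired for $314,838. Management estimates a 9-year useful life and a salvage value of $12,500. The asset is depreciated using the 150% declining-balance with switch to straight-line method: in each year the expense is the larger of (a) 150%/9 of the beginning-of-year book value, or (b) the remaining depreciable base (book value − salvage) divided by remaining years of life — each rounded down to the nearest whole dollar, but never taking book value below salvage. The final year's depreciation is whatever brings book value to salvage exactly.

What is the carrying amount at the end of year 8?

$40,367

Depreciable base = $314,838 − $12,500 = $302,338.
Year 1: DB = ⌊$314,838 × 150%/9⌋ = $52,473; SL = ⌊$302,338/9⌋ = $33,593 → take DB $52,473. Book value $262,365.
Year 2: DB = ⌊$262,365 × 150%/9⌋ = $43,727; SL = ⌊$249,865/8⌋ = $31,233 → take DB $43,727. Book value $218,638.
Year 3: DB = ⌊$218,638 × 150%/9⌋ = $36,439; SL = ⌊$206,138/7⌋ = $29,448 → take DB $36,439. Book value $182,199.
Year 4: DB = ⌊$182,199 × 150%/9⌋ = $30,366; SL = ⌊$169,699/6⌋ = $28,283 → take DB $30,366. Book value $151,833.
Year 5: DB = ⌊$151,833 × 150%/9⌋ = $25,305; SL = ⌊$139,333/5⌋ = $27,866 → take SL $27,866. Book value $123,967.
Year 6: DB = ⌊$123,967 × 150%/9⌋ = $20,661; SL = ⌊$111,467/4⌋ = $27,866 → take SL $27,866. Book value $96,101.
Year 7: DB = ⌊$96,101 × 150%/9⌋ = $16,016; SL = ⌊$83,601/3⌋ = $27,867 → take SL $27,867. Book value $68,234.
Year 8: DB = ⌊$68,234 × 150%/9⌋ = $11,372; SL = ⌊$55,734/2⌋ = $27,867 → take SL $27,867. Book value $40,367.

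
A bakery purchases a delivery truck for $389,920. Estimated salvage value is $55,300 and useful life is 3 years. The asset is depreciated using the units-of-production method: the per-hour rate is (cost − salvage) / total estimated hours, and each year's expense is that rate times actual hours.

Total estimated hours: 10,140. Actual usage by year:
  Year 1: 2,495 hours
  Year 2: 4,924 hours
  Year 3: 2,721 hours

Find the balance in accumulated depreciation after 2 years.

Depreciable base = $389,920 − $55,300 = $334,620.
Rate = $334,620 / 10,140 hours = $33 per hour.
Year 1: 2,495 × $33 = $82,335. Book value $307,585.
Year 2: 4,924 × $33 = $162,492. Book value $145,093.
Accumulated through year 2 = $389,920 − $145,093 = $244,827.

$244,827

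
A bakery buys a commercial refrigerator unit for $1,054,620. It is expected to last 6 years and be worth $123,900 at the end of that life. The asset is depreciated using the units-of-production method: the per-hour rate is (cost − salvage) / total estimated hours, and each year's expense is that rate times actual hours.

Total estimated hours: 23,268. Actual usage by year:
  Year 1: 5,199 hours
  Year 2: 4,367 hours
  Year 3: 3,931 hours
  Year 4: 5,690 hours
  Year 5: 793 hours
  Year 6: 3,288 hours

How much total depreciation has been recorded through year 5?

Depreciable base = $1,054,620 − $123,900 = $930,720.
Rate = $930,720 / 23,268 hours = $40 per hour.
Year 1: 5,199 × $40 = $207,960. Book value $846,660.
Year 2: 4,367 × $40 = $174,680. Book value $671,980.
Year 3: 3,931 × $40 = $157,240. Book value $514,740.
Year 4: 5,690 × $40 = $227,600. Book value $287,140.
Year 5: 793 × $40 = $31,720. Book value $255,420.
Accumulated through year 5 = $1,054,620 − $255,420 = $799,200.

$799,200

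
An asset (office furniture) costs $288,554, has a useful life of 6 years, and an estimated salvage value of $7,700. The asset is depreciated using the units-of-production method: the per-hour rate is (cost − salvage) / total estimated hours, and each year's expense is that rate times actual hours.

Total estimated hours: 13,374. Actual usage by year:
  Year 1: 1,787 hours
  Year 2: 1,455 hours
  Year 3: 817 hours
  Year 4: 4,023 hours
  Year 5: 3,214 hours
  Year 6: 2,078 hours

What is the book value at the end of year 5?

$51,338

Depreciable base = $288,554 − $7,700 = $280,854.
Rate = $280,854 / 13,374 hours = $21 per hour.
Year 1: 1,787 × $21 = $37,527. Book value $251,027.
Year 2: 1,455 × $21 = $30,555. Book value $220,472.
Year 3: 817 × $21 = $17,157. Book value $203,315.
Year 4: 4,023 × $21 = $84,483. Book value $118,832.
Year 5: 3,214 × $21 = $67,494. Book value $51,338.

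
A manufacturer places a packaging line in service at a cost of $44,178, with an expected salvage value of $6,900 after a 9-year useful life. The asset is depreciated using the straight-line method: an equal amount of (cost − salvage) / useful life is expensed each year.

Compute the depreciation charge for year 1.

$4,142

Depreciable base = $44,178 − $6,900 = $37,278.
Annual expense = $37,278 / 9 = $4,142.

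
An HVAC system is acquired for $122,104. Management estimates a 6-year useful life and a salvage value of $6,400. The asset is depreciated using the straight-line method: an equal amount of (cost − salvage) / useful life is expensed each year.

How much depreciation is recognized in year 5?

$19,284

Depreciable base = $122,104 − $6,400 = $115,704.
Annual expense = $115,704 / 6 = $19,284.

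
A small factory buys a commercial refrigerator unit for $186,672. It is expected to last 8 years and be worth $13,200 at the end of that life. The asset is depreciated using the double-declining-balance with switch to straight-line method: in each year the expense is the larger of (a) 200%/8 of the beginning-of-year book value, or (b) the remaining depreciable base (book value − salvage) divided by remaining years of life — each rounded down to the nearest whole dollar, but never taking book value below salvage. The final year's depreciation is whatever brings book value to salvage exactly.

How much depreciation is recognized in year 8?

Depreciable base = $186,672 − $13,200 = $173,472.
Year 1: DB = ⌊$186,672 × 200%/8⌋ = $46,668; SL = ⌊$173,472/8⌋ = $21,684 → take DB $46,668. Book value $140,004.
Year 2: DB = ⌊$140,004 × 200%/8⌋ = $35,001; SL = ⌊$126,804/7⌋ = $18,114 → take DB $35,001. Book value $105,003.
Year 3: DB = ⌊$105,003 × 200%/8⌋ = $26,250; SL = ⌊$91,803/6⌋ = $15,300 → take DB $26,250. Book value $78,753.
Year 4: DB = ⌊$78,753 × 200%/8⌋ = $19,688; SL = ⌊$65,553/5⌋ = $13,110 → take DB $19,688. Book value $59,065.
Year 5: DB = ⌊$59,065 × 200%/8⌋ = $14,766; SL = ⌊$45,865/4⌋ = $11,466 → take DB $14,766. Book value $44,299.
Year 6: DB = ⌊$44,299 × 200%/8⌋ = $11,074; SL = ⌊$31,099/3⌋ = $10,366 → take DB $11,074. Book value $33,225.
Year 7: DB = ⌊$33,225 × 200%/8⌋ = $8,306; SL = ⌊$20,025/2⌋ = $10,012 → take SL $10,012. Book value $23,213.
Year 8 (final): $23,213 − $13,200 = $10,013. Book value $13,200.

$10,013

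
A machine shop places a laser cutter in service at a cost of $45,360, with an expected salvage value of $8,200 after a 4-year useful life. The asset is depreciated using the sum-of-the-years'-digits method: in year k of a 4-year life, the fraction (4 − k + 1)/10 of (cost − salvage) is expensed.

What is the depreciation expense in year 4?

Depreciable base = $45,360 − $8,200 = $37,160.
Sum of the years' digits = 4+3+2+1 = 10.
Year 1: $37,160 × 4/10 = $14,864. Book value $30,496.
Year 2: $37,160 × 3/10 = $11,148. Book value $19,348.
Year 3: $37,160 × 2/10 = $7,432. Book value $11,916.
Year 4: $37,160 × 1/10 = $3,716. Book value $8,200.

$3,716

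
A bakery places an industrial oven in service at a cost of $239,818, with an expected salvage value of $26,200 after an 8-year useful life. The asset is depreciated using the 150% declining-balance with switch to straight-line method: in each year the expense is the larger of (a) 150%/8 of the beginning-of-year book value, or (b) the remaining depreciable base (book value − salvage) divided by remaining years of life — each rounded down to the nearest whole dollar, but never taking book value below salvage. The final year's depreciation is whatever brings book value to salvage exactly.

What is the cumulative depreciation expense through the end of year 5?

Depreciable base = $239,818 − $26,200 = $213,618.
Year 1: DB = ⌊$239,818 × 150%/8⌋ = $44,965; SL = ⌊$213,618/8⌋ = $26,702 → take DB $44,965. Book value $194,853.
Year 2: DB = ⌊$194,853 × 150%/8⌋ = $36,534; SL = ⌊$168,653/7⌋ = $24,093 → take DB $36,534. Book value $158,319.
Year 3: DB = ⌊$158,319 × 150%/8⌋ = $29,684; SL = ⌊$132,119/6⌋ = $22,019 → take DB $29,684. Book value $128,635.
Year 4: DB = ⌊$128,635 × 150%/8⌋ = $24,119; SL = ⌊$102,435/5⌋ = $20,487 → take DB $24,119. Book value $104,516.
Year 5: DB = ⌊$104,516 × 150%/8⌋ = $19,596; SL = ⌊$78,316/4⌋ = $19,579 → take DB $19,596. Book value $84,920.
Accumulated through year 5 = $239,818 − $84,920 = $154,898.

$154,898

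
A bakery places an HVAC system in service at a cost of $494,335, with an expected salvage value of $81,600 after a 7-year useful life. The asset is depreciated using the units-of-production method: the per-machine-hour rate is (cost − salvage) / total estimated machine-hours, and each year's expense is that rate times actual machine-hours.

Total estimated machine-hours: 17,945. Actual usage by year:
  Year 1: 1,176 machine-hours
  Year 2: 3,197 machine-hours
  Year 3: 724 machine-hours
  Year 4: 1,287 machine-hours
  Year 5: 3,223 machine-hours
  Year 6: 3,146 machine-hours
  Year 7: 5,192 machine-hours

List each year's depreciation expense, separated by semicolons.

Depreciable base = $494,335 − $81,600 = $412,735.
Rate = $412,735 / 17,945 machine-hours = $23 per machine-hour.
Year 1: 1,176 × $23 = $27,048. Book value $467,287.
Year 2: 3,197 × $23 = $73,531. Book value $393,756.
Year 3: 724 × $23 = $16,652. Book value $377,104.
Year 4: 1,287 × $23 = $29,601. Book value $347,503.
Year 5: 3,223 × $23 = $74,129. Book value $273,374.
Year 6: 3,146 × $23 = $72,358. Book value $201,016.
Year 7: 5,192 × $23 = $119,416. Book value $81,600.

$27,048; $73,531; $16,652; $29,601; $74,129; $72,358; $119,416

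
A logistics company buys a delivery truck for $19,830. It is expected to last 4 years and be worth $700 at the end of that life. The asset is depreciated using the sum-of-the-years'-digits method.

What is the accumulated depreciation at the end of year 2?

$13,391

Depreciable base = $19,830 − $700 = $19,130.
Sum of the years' digits = 4+3+2+1 = 10.
Year 1: $19,130 × 4/10 = $7,652. Book value $12,178.
Year 2: $19,130 × 3/10 = $5,739. Book value $6,439.
Accumulated through year 2 = $19,830 − $6,439 = $13,391.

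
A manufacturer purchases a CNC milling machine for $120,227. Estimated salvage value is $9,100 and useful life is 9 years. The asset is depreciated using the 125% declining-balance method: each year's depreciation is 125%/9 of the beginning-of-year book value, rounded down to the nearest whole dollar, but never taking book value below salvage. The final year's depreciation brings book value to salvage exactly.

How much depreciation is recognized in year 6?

Depreciable base = $120,227 − $9,100 = $111,127.
Year 1: ⌊$120,227 × 125%/9⌋ = $16,698. Book value $103,529.
Year 2: ⌊$103,529 × 125%/9⌋ = $14,379. Book value $89,150.
Year 3: ⌊$89,150 × 125%/9⌋ = $12,381. Book value $76,769.
Year 4: ⌊$76,769 × 125%/9⌋ = $10,662. Book value $66,107.
Year 5: ⌊$66,107 × 125%/9⌋ = $9,181. Book value $56,926.
Year 6: ⌊$56,926 × 125%/9⌋ = $7,906. Book value $49,020.

$7,906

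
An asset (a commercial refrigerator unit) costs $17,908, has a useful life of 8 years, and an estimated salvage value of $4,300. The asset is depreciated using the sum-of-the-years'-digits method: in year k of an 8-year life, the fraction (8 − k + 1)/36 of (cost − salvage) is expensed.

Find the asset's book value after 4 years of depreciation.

$8,080

Depreciable base = $17,908 − $4,300 = $13,608.
Sum of the years' digits = 8+7+6+5+4+3+2+1 = 36.
Year 1: $13,608 × 8/36 = $3,024. Book value $14,884.
Year 2: $13,608 × 7/36 = $2,646. Book value $12,238.
Year 3: $13,608 × 6/36 = $2,268. Book value $9,970.
Year 4: $13,608 × 5/36 = $1,890. Book value $8,080.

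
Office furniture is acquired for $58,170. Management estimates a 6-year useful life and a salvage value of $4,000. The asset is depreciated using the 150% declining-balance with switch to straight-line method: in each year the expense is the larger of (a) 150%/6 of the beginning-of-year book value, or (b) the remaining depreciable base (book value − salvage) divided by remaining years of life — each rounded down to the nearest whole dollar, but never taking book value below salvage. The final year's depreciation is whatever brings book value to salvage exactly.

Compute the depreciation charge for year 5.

$6,847

Depreciable base = $58,170 − $4,000 = $54,170.
Year 1: DB = ⌊$58,170 × 150%/6⌋ = $14,542; SL = ⌊$54,170/6⌋ = $9,028 → take DB $14,542. Book value $43,628.
Year 2: DB = ⌊$43,628 × 150%/6⌋ = $10,907; SL = ⌊$39,628/5⌋ = $7,925 → take DB $10,907. Book value $32,721.
Year 3: DB = ⌊$32,721 × 150%/6⌋ = $8,180; SL = ⌊$28,721/4⌋ = $7,180 → take DB $8,180. Book value $24,541.
Year 4: DB = ⌊$24,541 × 150%/6⌋ = $6,135; SL = ⌊$20,541/3⌋ = $6,847 → take SL $6,847. Book value $17,694.
Year 5: DB = ⌊$17,694 × 150%/6⌋ = $4,423; SL = ⌊$13,694/2⌋ = $6,847 → take SL $6,847. Book value $10,847.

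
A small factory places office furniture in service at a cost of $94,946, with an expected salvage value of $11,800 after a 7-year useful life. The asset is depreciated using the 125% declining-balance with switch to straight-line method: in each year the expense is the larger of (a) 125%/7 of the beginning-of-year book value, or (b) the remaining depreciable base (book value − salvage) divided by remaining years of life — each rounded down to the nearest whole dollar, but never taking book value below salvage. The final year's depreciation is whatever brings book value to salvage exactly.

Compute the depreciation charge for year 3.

Depreciable base = $94,946 − $11,800 = $83,146.
Year 1: DB = ⌊$94,946 × 125%/7⌋ = $16,954; SL = ⌊$83,146/7⌋ = $11,878 → take DB $16,954. Book value $77,992.
Year 2: DB = ⌊$77,992 × 125%/7⌋ = $13,927; SL = ⌊$66,192/6⌋ = $11,032 → take DB $13,927. Book value $64,065.
Year 3: DB = ⌊$64,065 × 125%/7⌋ = $11,440; SL = ⌊$52,265/5⌋ = $10,453 → take DB $11,440. Book value $52,625.

$11,440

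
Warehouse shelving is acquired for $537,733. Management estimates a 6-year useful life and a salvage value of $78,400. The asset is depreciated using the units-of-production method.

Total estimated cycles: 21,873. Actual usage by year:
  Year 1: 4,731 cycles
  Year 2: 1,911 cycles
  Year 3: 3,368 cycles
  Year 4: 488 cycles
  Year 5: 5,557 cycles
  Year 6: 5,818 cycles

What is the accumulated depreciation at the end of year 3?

Depreciable base = $537,733 − $78,400 = $459,333.
Rate = $459,333 / 21,873 cycles = $21 per cycle.
Year 1: 4,731 × $21 = $99,351. Book value $438,382.
Year 2: 1,911 × $21 = $40,131. Book value $398,251.
Year 3: 3,368 × $21 = $70,728. Book value $327,523.
Accumulated through year 3 = $537,733 − $327,523 = $210,210.

$210,210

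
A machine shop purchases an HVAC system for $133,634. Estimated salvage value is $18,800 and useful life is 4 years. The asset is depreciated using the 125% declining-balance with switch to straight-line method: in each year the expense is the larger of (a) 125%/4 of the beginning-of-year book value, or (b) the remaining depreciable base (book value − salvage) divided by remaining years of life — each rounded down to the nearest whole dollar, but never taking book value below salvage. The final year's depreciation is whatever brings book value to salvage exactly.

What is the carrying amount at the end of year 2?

Depreciable base = $133,634 − $18,800 = $114,834.
Year 1: DB = ⌊$133,634 × 125%/4⌋ = $41,760; SL = ⌊$114,834/4⌋ = $28,708 → take DB $41,760. Book value $91,874.
Year 2: DB = ⌊$91,874 × 125%/4⌋ = $28,710; SL = ⌊$73,074/3⌋ = $24,358 → take DB $28,710. Book value $63,164.

$63,164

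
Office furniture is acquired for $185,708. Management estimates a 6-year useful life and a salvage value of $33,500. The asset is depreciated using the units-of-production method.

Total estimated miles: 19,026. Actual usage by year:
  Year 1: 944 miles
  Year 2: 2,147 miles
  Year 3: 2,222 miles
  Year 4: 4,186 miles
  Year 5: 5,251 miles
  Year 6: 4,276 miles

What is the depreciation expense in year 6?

Depreciable base = $185,708 − $33,500 = $152,208.
Rate = $152,208 / 19,026 miles = $8 per mile.
Year 1: 944 × $8 = $7,552. Book value $178,156.
Year 2: 2,147 × $8 = $17,176. Book value $160,980.
Year 3: 2,222 × $8 = $17,776. Book value $143,204.
Year 4: 4,186 × $8 = $33,488. Book value $109,716.
Year 5: 5,251 × $8 = $42,008. Book value $67,708.
Year 6: 4,276 × $8 = $34,208. Book value $33,500.

$34,208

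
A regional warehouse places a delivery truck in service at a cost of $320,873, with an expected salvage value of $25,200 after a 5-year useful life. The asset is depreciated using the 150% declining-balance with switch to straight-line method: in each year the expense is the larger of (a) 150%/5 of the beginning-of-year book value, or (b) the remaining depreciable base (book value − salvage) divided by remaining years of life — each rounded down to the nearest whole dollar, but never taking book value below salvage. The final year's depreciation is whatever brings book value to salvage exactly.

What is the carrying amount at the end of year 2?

$157,229

Depreciable base = $320,873 − $25,200 = $295,673.
Year 1: DB = ⌊$320,873 × 150%/5⌋ = $96,261; SL = ⌊$295,673/5⌋ = $59,134 → take DB $96,261. Book value $224,612.
Year 2: DB = ⌊$224,612 × 150%/5⌋ = $67,383; SL = ⌊$199,412/4⌋ = $49,853 → take DB $67,383. Book value $157,229.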